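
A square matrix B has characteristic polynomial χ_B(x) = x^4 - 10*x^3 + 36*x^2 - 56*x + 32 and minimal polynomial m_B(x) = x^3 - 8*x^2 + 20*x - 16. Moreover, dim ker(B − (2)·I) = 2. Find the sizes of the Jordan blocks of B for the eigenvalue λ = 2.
Block sizes for λ = 2: [2, 1]

Step 1 — from the characteristic polynomial, algebraic multiplicity of λ = 2 is 3. From dim ker(B − (2)·I) = 2, there are exactly 2 Jordan blocks for λ = 2.
Step 2 — from the minimal polynomial, the factor (x − 2)^2 tells us the largest block for λ = 2 has size 2.
Step 3 — with total size 3, 2 blocks, and largest block 2, the block sizes (in nonincreasing order) are [2, 1].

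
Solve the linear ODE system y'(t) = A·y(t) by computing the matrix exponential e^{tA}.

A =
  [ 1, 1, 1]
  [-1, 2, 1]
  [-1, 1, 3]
e^{tA} =
  [-t^2*exp(2*t)/2 - t*exp(2*t) + exp(2*t), t*exp(2*t), t^2*exp(2*t)/2 + t*exp(2*t)]
  [-t*exp(2*t), exp(2*t), t*exp(2*t)]
  [-t^2*exp(2*t)/2 - t*exp(2*t), t*exp(2*t), t^2*exp(2*t)/2 + t*exp(2*t) + exp(2*t)]

Strategy: write A = P · J · P⁻¹ where J is a Jordan canonical form, so e^{tA} = P · e^{tJ} · P⁻¹, and e^{tJ} can be computed block-by-block.

A has Jordan form
J =
  [2, 1, 0]
  [0, 2, 1]
  [0, 0, 2]
(up to reordering of blocks).

Per-block formulas:
  For a 3×3 Jordan block J_3(2): exp(t · J_3(2)) = e^(2t)·(I + t·N + (t^2/2)·N^2), where N is the 3×3 nilpotent shift.

After assembling e^{tJ} and conjugating by P, we get:

e^{tA} =
  [-t^2*exp(2*t)/2 - t*exp(2*t) + exp(2*t), t*exp(2*t), t^2*exp(2*t)/2 + t*exp(2*t)]
  [-t*exp(2*t), exp(2*t), t*exp(2*t)]
  [-t^2*exp(2*t)/2 - t*exp(2*t), t*exp(2*t), t^2*exp(2*t)/2 + t*exp(2*t) + exp(2*t)]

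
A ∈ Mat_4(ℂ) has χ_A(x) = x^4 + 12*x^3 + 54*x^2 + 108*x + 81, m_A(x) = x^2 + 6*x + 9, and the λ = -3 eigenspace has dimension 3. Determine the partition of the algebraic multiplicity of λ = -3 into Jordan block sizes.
Block sizes for λ = -3: [2, 1, 1]

Step 1 — from the characteristic polynomial, algebraic multiplicity of λ = -3 is 4. From dim ker(A − (-3)·I) = 3, there are exactly 3 Jordan blocks for λ = -3.
Step 2 — from the minimal polynomial, the factor (x + 3)^2 tells us the largest block for λ = -3 has size 2.
Step 3 — with total size 4, 3 blocks, and largest block 2, the block sizes (in nonincreasing order) are [2, 1, 1].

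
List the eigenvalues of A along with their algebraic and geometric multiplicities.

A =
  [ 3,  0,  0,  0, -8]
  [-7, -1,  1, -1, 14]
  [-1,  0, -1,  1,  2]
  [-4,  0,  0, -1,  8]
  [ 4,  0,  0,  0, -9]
λ = -5: alg = 1, geom = 1; λ = -1: alg = 4, geom = 2

Step 1 — factor the characteristic polynomial to read off the algebraic multiplicities:
  χ_A(x) = (x + 1)^4*(x + 5)

Step 2 — compute geometric multiplicities via the rank-nullity identity g(λ) = n − rank(A − λI):
  rank(A − (-5)·I) = 4, so dim ker(A − (-5)·I) = n − 4 = 1
  rank(A − (-1)·I) = 3, so dim ker(A − (-1)·I) = n − 3 = 2

Summary:
  λ = -5: algebraic multiplicity = 1, geometric multiplicity = 1
  λ = -1: algebraic multiplicity = 4, geometric multiplicity = 2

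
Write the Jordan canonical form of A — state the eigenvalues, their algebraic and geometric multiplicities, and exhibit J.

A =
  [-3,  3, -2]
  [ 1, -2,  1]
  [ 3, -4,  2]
J_3(-1)

The characteristic polynomial is
  det(x·I − A) = x^3 + 3*x^2 + 3*x + 1 = (x + 1)^3

Eigenvalues and multiplicities (the geometric multiplicity of λ is n − rank(A − λI), which equals the number of Jordan blocks for λ):
  λ = -1: algebraic multiplicity = 3, geometric multiplicity = 1

Determining the block sizes for each eigenvalue:
  λ = -1: one block (gm = 1), so the single block has size am = 3 → block sizes [3]

Assembling the blocks gives a Jordan form
J =
  [-1,  1,  0]
  [ 0, -1,  1]
  [ 0,  0, -1]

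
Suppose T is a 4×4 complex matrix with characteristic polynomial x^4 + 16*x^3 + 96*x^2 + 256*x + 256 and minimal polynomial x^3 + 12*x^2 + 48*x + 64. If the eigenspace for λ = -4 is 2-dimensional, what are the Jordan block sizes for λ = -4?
Block sizes for λ = -4: [3, 1]

Step 1 — from the characteristic polynomial, algebraic multiplicity of λ = -4 is 4. From dim ker(T − (-4)·I) = 2, there are exactly 2 Jordan blocks for λ = -4.
Step 2 — from the minimal polynomial, the factor (x + 4)^3 tells us the largest block for λ = -4 has size 3.
Step 3 — with total size 4, 2 blocks, and largest block 3, the block sizes (in nonincreasing order) are [3, 1].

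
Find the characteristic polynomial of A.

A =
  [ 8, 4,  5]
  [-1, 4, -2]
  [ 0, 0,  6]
x^3 - 18*x^2 + 108*x - 216

Expanding det(x·I − A) (e.g. by cofactor expansion or by noting that A is similar to its Jordan form J, which has the same characteristic polynomial as A) gives
  χ_A(x) = x^3 - 18*x^2 + 108*x - 216
which factors as (x - 6)^3. The eigenvalues (with algebraic multiplicities) are λ = 6 with multiplicity 3.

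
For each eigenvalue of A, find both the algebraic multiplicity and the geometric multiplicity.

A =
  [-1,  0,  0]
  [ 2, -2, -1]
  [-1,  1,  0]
λ = -1: alg = 3, geom = 1

Step 1 — factor the characteristic polynomial to read off the algebraic multiplicities:
  χ_A(x) = (x + 1)^3

Step 2 — compute geometric multiplicities via the rank-nullity identity g(λ) = n − rank(A − λI):
  rank(A − (-1)·I) = 2, so dim ker(A − (-1)·I) = n − 2 = 1

Summary:
  λ = -1: algebraic multiplicity = 3, geometric multiplicity = 1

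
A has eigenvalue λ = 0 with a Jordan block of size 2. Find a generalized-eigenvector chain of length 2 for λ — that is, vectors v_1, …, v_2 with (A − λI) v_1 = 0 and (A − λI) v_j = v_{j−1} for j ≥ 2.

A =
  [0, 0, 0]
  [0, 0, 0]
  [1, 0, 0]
A Jordan chain for λ = 0 of length 2:
v_1 = (0, 0, 1)ᵀ
v_2 = (1, 0, 0)ᵀ

Let N = A − (0)·I. We want v_2 with N^2 v_2 = 0 but N^1 v_2 ≠ 0; then v_{j-1} := N · v_j for j = 2, …, 2.

Pick v_2 = (1, 0, 0)ᵀ.
Then v_1 = N · v_2 = (0, 0, 1)ᵀ.

Sanity check: (A − (0)·I) v_1 = (0, 0, 0)ᵀ = 0. ✓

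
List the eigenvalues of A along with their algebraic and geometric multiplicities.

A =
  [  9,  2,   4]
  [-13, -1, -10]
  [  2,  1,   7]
λ = 5: alg = 3, geom = 1

Step 1 — factor the characteristic polynomial to read off the algebraic multiplicities:
  χ_A(x) = (x - 5)^3

Step 2 — compute geometric multiplicities via the rank-nullity identity g(λ) = n − rank(A − λI):
  rank(A − (5)·I) = 2, so dim ker(A − (5)·I) = n − 2 = 1

Summary:
  λ = 5: algebraic multiplicity = 3, geometric multiplicity = 1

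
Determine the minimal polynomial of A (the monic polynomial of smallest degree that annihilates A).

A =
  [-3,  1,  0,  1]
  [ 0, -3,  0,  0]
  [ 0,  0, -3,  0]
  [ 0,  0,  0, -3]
x^2 + 6*x + 9

The characteristic polynomial is χ_A(x) = (x + 3)^4, so the eigenvalues are known. The minimal polynomial is
  m_A(x) = Π_λ (x − λ)^{k_λ}
where k_λ is the size of the *largest* Jordan block for λ (equivalently, the smallest k with (A − λI)^k v = 0 for every generalised eigenvector v of λ).

  λ = -3: largest Jordan block has size 2, contributing (x + 3)^2

So m_A(x) = (x + 3)^2 = x^2 + 6*x + 9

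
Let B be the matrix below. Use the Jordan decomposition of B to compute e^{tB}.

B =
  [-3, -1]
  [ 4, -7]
e^{tB} =
  [2*t*exp(-5*t) + exp(-5*t), -t*exp(-5*t)]
  [4*t*exp(-5*t), -2*t*exp(-5*t) + exp(-5*t)]

Strategy: write B = P · J · P⁻¹ where J is a Jordan canonical form, so e^{tB} = P · e^{tJ} · P⁻¹, and e^{tJ} can be computed block-by-block.

B has Jordan form
J =
  [-5,  1]
  [ 0, -5]
(up to reordering of blocks).

Per-block formulas:
  For a 2×2 Jordan block J_2(-5): exp(t · J_2(-5)) = e^(-5t)·(I + t·N), where N is the 2×2 nilpotent shift.

After assembling e^{tJ} and conjugating by P, we get:

e^{tB} =
  [2*t*exp(-5*t) + exp(-5*t), -t*exp(-5*t)]
  [4*t*exp(-5*t), -2*t*exp(-5*t) + exp(-5*t)]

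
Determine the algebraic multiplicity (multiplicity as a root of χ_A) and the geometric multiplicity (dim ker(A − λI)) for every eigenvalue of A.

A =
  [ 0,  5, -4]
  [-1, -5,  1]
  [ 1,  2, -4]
λ = -3: alg = 3, geom = 1

Step 1 — factor the characteristic polynomial to read off the algebraic multiplicities:
  χ_A(x) = (x + 3)^3

Step 2 — compute geometric multiplicities via the rank-nullity identity g(λ) = n − rank(A − λI):
  rank(A − (-3)·I) = 2, so dim ker(A − (-3)·I) = n − 2 = 1

Summary:
  λ = -3: algebraic multiplicity = 3, geometric multiplicity = 1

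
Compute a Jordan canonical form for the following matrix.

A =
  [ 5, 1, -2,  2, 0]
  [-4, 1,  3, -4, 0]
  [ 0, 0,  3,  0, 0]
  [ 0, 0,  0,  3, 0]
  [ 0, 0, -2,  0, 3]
J_3(3) ⊕ J_1(3) ⊕ J_1(3)

The characteristic polynomial is
  det(x·I − A) = x^5 - 15*x^4 + 90*x^3 - 270*x^2 + 405*x - 243 = (x - 3)^5

Eigenvalues and multiplicities (the geometric multiplicity of λ is n − rank(A − λI), which equals the number of Jordan blocks for λ):
  λ = 3: algebraic multiplicity = 5, geometric multiplicity = 3

Determining the block sizes for each eigenvalue:
  λ = 3: with am = 5 and gm = 3, the partition is not yet determined (e.g. several partitions of 5 into 3 parts exist). Let N = A − (3)·I. Computing rank(N^1) = 2, rank(N^2) = 1, rank(N^3) = 0; the number of blocks of size ≥ j is rank(N^{j−1}) − rank(N^j), giving [3, 1, 1]. So we have 1 block(s) of size 3, 2 block(s) of size 1 → block sizes [3, 1, 1]

Assembling the blocks gives a Jordan form
J =
  [3, 1, 0, 0, 0]
  [0, 3, 1, 0, 0]
  [0, 0, 3, 0, 0]
  [0, 0, 0, 3, 0]
  [0, 0, 0, 0, 3]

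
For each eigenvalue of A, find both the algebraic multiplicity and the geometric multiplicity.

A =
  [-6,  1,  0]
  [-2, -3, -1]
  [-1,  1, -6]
λ = -5: alg = 3, geom = 1

Step 1 — factor the characteristic polynomial to read off the algebraic multiplicities:
  χ_A(x) = (x + 5)^3

Step 2 — compute geometric multiplicities via the rank-nullity identity g(λ) = n − rank(A − λI):
  rank(A − (-5)·I) = 2, so dim ker(A − (-5)·I) = n − 2 = 1

Summary:
  λ = -5: algebraic multiplicity = 3, geometric multiplicity = 1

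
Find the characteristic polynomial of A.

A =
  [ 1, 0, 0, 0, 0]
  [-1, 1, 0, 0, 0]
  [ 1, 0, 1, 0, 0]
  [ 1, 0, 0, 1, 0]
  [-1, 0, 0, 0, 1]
x^5 - 5*x^4 + 10*x^3 - 10*x^2 + 5*x - 1

Expanding det(x·I − A) (e.g. by cofactor expansion or by noting that A is similar to its Jordan form J, which has the same characteristic polynomial as A) gives
  χ_A(x) = x^5 - 5*x^4 + 10*x^3 - 10*x^2 + 5*x - 1
which factors as (x - 1)^5. The eigenvalues (with algebraic multiplicities) are λ = 1 with multiplicity 5.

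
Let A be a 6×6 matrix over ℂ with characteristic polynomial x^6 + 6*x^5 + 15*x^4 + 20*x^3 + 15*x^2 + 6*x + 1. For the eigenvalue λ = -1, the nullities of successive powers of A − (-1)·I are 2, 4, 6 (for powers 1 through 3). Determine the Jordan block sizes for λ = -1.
Block sizes for λ = -1: [3, 3]

From the dimensions of kernels of powers, the number of Jordan blocks of size at least j is d_j − d_{j−1} where d_j = dim ker(N^j) (with d_0 = 0). Computing the differences gives [2, 2, 2].
The number of blocks of size exactly k is (#blocks of size ≥ k) − (#blocks of size ≥ k + 1), so the partition is: 2 block(s) of size 3.
In nonincreasing order the block sizes are [3, 3].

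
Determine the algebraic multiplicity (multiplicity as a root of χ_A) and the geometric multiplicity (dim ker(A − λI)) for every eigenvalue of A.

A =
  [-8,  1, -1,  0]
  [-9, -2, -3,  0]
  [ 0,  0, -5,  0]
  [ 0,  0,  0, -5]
λ = -5: alg = 4, geom = 3

Step 1 — factor the characteristic polynomial to read off the algebraic multiplicities:
  χ_A(x) = (x + 5)^4

Step 2 — compute geometric multiplicities via the rank-nullity identity g(λ) = n − rank(A − λI):
  rank(A − (-5)·I) = 1, so dim ker(A − (-5)·I) = n − 1 = 3

Summary:
  λ = -5: algebraic multiplicity = 4, geometric multiplicity = 3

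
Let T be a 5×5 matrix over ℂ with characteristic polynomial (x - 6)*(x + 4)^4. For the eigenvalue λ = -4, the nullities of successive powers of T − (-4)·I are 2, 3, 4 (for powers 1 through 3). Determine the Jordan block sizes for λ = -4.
Block sizes for λ = -4: [3, 1]

From the dimensions of kernels of powers, the number of Jordan blocks of size at least j is d_j − d_{j−1} where d_j = dim ker(N^j) (with d_0 = 0). Computing the differences gives [2, 1, 1].
The number of blocks of size exactly k is (#blocks of size ≥ k) − (#blocks of size ≥ k + 1), so the partition is: 1 block(s) of size 1, 1 block(s) of size 3.
In nonincreasing order the block sizes are [3, 1].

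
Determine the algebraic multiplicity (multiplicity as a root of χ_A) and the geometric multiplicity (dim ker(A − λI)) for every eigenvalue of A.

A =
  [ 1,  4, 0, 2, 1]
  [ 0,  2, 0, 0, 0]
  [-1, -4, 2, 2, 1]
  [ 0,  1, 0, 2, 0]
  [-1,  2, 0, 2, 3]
λ = 2: alg = 5, geom = 3

Step 1 — factor the characteristic polynomial to read off the algebraic multiplicities:
  χ_A(x) = (x - 2)^5

Step 2 — compute geometric multiplicities via the rank-nullity identity g(λ) = n − rank(A − λI):
  rank(A − (2)·I) = 2, so dim ker(A − (2)·I) = n − 2 = 3

Summary:
  λ = 2: algebraic multiplicity = 5, geometric multiplicity = 3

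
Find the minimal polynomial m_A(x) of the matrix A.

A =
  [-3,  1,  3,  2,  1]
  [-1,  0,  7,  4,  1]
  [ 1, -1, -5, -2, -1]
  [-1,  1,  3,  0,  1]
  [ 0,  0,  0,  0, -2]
x^3 + 6*x^2 + 12*x + 8

The characteristic polynomial is χ_A(x) = (x + 2)^5, so the eigenvalues are known. The minimal polynomial is
  m_A(x) = Π_λ (x − λ)^{k_λ}
where k_λ is the size of the *largest* Jordan block for λ (equivalently, the smallest k with (A − λI)^k v = 0 for every generalised eigenvector v of λ).

  λ = -2: largest Jordan block has size 3, contributing (x + 2)^3

So m_A(x) = (x + 2)^3 = x^3 + 6*x^2 + 12*x + 8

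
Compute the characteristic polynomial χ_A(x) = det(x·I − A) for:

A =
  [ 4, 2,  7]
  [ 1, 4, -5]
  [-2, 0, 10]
x^3 - 18*x^2 + 108*x - 216

Expanding det(x·I − A) (e.g. by cofactor expansion or by noting that A is similar to its Jordan form J, which has the same characteristic polynomial as A) gives
  χ_A(x) = x^3 - 18*x^2 + 108*x - 216
which factors as (x - 6)^3. The eigenvalues (with algebraic multiplicities) are λ = 6 with multiplicity 3.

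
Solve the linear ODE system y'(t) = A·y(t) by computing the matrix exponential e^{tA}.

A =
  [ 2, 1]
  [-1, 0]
e^{tA} =
  [t*exp(t) + exp(t), t*exp(t)]
  [-t*exp(t), -t*exp(t) + exp(t)]

Strategy: write A = P · J · P⁻¹ where J is a Jordan canonical form, so e^{tA} = P · e^{tJ} · P⁻¹, and e^{tJ} can be computed block-by-block.

A has Jordan form
J =
  [1, 1]
  [0, 1]
(up to reordering of blocks).

Per-block formulas:
  For a 2×2 Jordan block J_2(1): exp(t · J_2(1)) = e^(1t)·(I + t·N), where N is the 2×2 nilpotent shift.

After assembling e^{tJ} and conjugating by P, we get:

e^{tA} =
  [t*exp(t) + exp(t), t*exp(t)]
  [-t*exp(t), -t*exp(t) + exp(t)]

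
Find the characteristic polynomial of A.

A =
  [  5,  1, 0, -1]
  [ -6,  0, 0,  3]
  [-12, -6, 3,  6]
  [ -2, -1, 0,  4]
x^4 - 12*x^3 + 54*x^2 - 108*x + 81

Expanding det(x·I − A) (e.g. by cofactor expansion or by noting that A is similar to its Jordan form J, which has the same characteristic polynomial as A) gives
  χ_A(x) = x^4 - 12*x^3 + 54*x^2 - 108*x + 81
which factors as (x - 3)^4. The eigenvalues (with algebraic multiplicities) are λ = 3 with multiplicity 4.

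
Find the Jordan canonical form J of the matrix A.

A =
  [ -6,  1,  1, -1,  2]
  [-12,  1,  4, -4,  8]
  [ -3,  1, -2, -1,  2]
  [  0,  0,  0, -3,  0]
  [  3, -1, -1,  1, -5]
J_2(-3) ⊕ J_1(-3) ⊕ J_1(-3) ⊕ J_1(-3)

The characteristic polynomial is
  det(x·I − A) = x^5 + 15*x^4 + 90*x^3 + 270*x^2 + 405*x + 243 = (x + 3)^5

Eigenvalues and multiplicities (the geometric multiplicity of λ is n − rank(A − λI), which equals the number of Jordan blocks for λ):
  λ = -3: algebraic multiplicity = 5, geometric multiplicity = 4

Determining the block sizes for each eigenvalue:
  λ = -3: 4 blocks summing to 5 forces exactly one block of size 2 and the rest size 1 → block sizes [2, 1, 1, 1]

Assembling the blocks gives a Jordan form
J =
  [-3,  1,  0,  0,  0]
  [ 0, -3,  0,  0,  0]
  [ 0,  0, -3,  0,  0]
  [ 0,  0,  0, -3,  0]
  [ 0,  0,  0,  0, -3]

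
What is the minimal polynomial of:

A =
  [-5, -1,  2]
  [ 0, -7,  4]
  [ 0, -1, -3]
x^2 + 10*x + 25

The characteristic polynomial is χ_A(x) = (x + 5)^3, so the eigenvalues are known. The minimal polynomial is
  m_A(x) = Π_λ (x − λ)^{k_λ}
where k_λ is the size of the *largest* Jordan block for λ (equivalently, the smallest k with (A − λI)^k v = 0 for every generalised eigenvector v of λ).

  λ = -5: largest Jordan block has size 2, contributing (x + 5)^2

So m_A(x) = (x + 5)^2 = x^2 + 10*x + 25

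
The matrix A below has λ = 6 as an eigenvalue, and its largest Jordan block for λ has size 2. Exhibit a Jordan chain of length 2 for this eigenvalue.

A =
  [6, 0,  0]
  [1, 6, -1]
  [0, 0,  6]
A Jordan chain for λ = 6 of length 2:
v_1 = (0, 1, 0)ᵀ
v_2 = (1, 0, 0)ᵀ

Let N = A − (6)·I. We want v_2 with N^2 v_2 = 0 but N^1 v_2 ≠ 0; then v_{j-1} := N · v_j for j = 2, …, 2.

Pick v_2 = (1, 0, 0)ᵀ.
Then v_1 = N · v_2 = (0, 1, 0)ᵀ.

Sanity check: (A − (6)·I) v_1 = (0, 0, 0)ᵀ = 0. ✓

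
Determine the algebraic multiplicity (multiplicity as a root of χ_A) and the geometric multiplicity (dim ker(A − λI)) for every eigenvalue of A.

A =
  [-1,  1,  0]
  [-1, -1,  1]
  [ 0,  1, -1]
λ = -1: alg = 3, geom = 1

Step 1 — factor the characteristic polynomial to read off the algebraic multiplicities:
  χ_A(x) = (x + 1)^3

Step 2 — compute geometric multiplicities via the rank-nullity identity g(λ) = n − rank(A − λI):
  rank(A − (-1)·I) = 2, so dim ker(A − (-1)·I) = n − 2 = 1

Summary:
  λ = -1: algebraic multiplicity = 3, geometric multiplicity = 1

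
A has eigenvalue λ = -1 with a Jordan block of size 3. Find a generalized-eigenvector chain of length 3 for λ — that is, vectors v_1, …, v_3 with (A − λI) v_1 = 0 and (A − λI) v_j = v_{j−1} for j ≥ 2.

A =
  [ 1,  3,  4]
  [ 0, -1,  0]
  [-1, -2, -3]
A Jordan chain for λ = -1 of length 3:
v_1 = (-2, 0, 1)ᵀ
v_2 = (3, 0, -2)ᵀ
v_3 = (0, 1, 0)ᵀ

Let N = A − (-1)·I. We want v_3 with N^3 v_3 = 0 but N^2 v_3 ≠ 0; then v_{j-1} := N · v_j for j = 3, …, 2.

Pick v_3 = (0, 1, 0)ᵀ.
Then v_2 = N · v_3 = (3, 0, -2)ᵀ.
Then v_1 = N · v_2 = (-2, 0, 1)ᵀ.

Sanity check: (A − (-1)·I) v_1 = (0, 0, 0)ᵀ = 0. ✓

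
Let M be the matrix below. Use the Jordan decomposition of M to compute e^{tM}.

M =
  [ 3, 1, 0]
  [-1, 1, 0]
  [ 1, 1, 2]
e^{tM} =
  [t*exp(2*t) + exp(2*t), t*exp(2*t), 0]
  [-t*exp(2*t), -t*exp(2*t) + exp(2*t), 0]
  [t*exp(2*t), t*exp(2*t), exp(2*t)]

Strategy: write M = P · J · P⁻¹ where J is a Jordan canonical form, so e^{tM} = P · e^{tJ} · P⁻¹, and e^{tJ} can be computed block-by-block.

M has Jordan form
J =
  [2, 1, 0]
  [0, 2, 0]
  [0, 0, 2]
(up to reordering of blocks).

Per-block formulas:
  For a 1×1 block at λ = 2: exp(t · [2]) = [e^(2t)].
  For a 2×2 Jordan block J_2(2): exp(t · J_2(2)) = e^(2t)·(I + t·N), where N is the 2×2 nilpotent shift.

After assembling e^{tJ} and conjugating by P, we get:

e^{tM} =
  [t*exp(2*t) + exp(2*t), t*exp(2*t), 0]
  [-t*exp(2*t), -t*exp(2*t) + exp(2*t), 0]
  [t*exp(2*t), t*exp(2*t), exp(2*t)]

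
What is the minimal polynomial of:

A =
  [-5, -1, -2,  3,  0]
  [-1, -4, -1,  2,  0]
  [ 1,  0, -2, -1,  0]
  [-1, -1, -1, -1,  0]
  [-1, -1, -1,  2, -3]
x^2 + 6*x + 9

The characteristic polynomial is χ_A(x) = (x + 3)^5, so the eigenvalues are known. The minimal polynomial is
  m_A(x) = Π_λ (x − λ)^{k_λ}
where k_λ is the size of the *largest* Jordan block for λ (equivalently, the smallest k with (A − λI)^k v = 0 for every generalised eigenvector v of λ).

  λ = -3: largest Jordan block has size 2, contributing (x + 3)^2

So m_A(x) = (x + 3)^2 = x^2 + 6*x + 9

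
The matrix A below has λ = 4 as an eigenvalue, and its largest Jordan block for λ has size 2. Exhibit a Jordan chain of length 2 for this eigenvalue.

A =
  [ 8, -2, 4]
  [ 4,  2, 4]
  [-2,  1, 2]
A Jordan chain for λ = 4 of length 2:
v_1 = (4, 4, -2)ᵀ
v_2 = (1, 0, 0)ᵀ

Let N = A − (4)·I. We want v_2 with N^2 v_2 = 0 but N^1 v_2 ≠ 0; then v_{j-1} := N · v_j for j = 2, …, 2.

Pick v_2 = (1, 0, 0)ᵀ.
Then v_1 = N · v_2 = (4, 4, -2)ᵀ.

Sanity check: (A − (4)·I) v_1 = (0, 0, 0)ᵀ = 0. ✓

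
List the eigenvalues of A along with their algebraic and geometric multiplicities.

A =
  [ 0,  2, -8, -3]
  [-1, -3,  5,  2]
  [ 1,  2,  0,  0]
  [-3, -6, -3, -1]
λ = -1: alg = 4, geom = 2

Step 1 — factor the characteristic polynomial to read off the algebraic multiplicities:
  χ_A(x) = (x + 1)^4

Step 2 — compute geometric multiplicities via the rank-nullity identity g(λ) = n − rank(A − λI):
  rank(A − (-1)·I) = 2, so dim ker(A − (-1)·I) = n − 2 = 2

Summary:
  λ = -1: algebraic multiplicity = 4, geometric multiplicity = 2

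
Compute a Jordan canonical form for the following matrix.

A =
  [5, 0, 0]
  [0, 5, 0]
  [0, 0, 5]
J_1(5) ⊕ J_1(5) ⊕ J_1(5)

The characteristic polynomial is
  det(x·I − A) = x^3 - 15*x^2 + 75*x - 125 = (x - 5)^3

Eigenvalues and multiplicities (the geometric multiplicity of λ is n − rank(A − λI), which equals the number of Jordan blocks for λ):
  λ = 5: algebraic multiplicity = 3, geometric multiplicity = 3

Determining the block sizes for each eigenvalue:
  λ = 5: gm = am = 3, so every block has size 1 → block sizes [1, 1, 1]

Assembling the blocks gives a Jordan form
J =
  [5, 0, 0]
  [0, 5, 0]
  [0, 0, 5]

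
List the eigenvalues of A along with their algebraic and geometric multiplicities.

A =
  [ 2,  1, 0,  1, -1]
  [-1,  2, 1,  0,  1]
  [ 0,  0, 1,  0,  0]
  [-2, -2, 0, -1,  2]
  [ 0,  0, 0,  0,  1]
λ = 1: alg = 5, geom = 3

Step 1 — factor the characteristic polynomial to read off the algebraic multiplicities:
  χ_A(x) = (x - 1)^5

Step 2 — compute geometric multiplicities via the rank-nullity identity g(λ) = n − rank(A − λI):
  rank(A − (1)·I) = 2, so dim ker(A − (1)·I) = n − 2 = 3

Summary:
  λ = 1: algebraic multiplicity = 5, geometric multiplicity = 3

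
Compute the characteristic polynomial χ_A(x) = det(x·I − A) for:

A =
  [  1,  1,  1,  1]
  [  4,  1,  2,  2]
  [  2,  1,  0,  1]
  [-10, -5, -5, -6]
x^4 + 4*x^3 + 6*x^2 + 4*x + 1

Expanding det(x·I − A) (e.g. by cofactor expansion or by noting that A is similar to its Jordan form J, which has the same characteristic polynomial as A) gives
  χ_A(x) = x^4 + 4*x^3 + 6*x^2 + 4*x + 1
which factors as (x + 1)^4. The eigenvalues (with algebraic multiplicities) are λ = -1 with multiplicity 4.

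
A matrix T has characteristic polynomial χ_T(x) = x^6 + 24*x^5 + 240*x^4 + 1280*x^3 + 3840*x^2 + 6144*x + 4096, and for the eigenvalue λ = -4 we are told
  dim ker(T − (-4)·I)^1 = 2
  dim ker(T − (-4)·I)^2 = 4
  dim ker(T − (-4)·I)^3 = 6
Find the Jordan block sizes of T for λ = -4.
Block sizes for λ = -4: [3, 3]

From the dimensions of kernels of powers, the number of Jordan blocks of size at least j is d_j − d_{j−1} where d_j = dim ker(N^j) (with d_0 = 0). Computing the differences gives [2, 2, 2].
The number of blocks of size exactly k is (#blocks of size ≥ k) − (#blocks of size ≥ k + 1), so the partition is: 2 block(s) of size 3.
In nonincreasing order the block sizes are [3, 3].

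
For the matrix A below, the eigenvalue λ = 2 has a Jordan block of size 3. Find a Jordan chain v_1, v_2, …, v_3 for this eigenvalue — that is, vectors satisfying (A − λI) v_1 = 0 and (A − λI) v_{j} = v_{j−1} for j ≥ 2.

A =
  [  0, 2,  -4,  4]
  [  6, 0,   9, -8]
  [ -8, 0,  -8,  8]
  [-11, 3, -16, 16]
A Jordan chain for λ = 2 of length 3:
v_1 = (4, -8, 8, 14)ᵀ
v_2 = (-2, 6, -8, -11)ᵀ
v_3 = (1, 0, 0, 0)ᵀ

Let N = A − (2)·I. We want v_3 with N^3 v_3 = 0 but N^2 v_3 ≠ 0; then v_{j-1} := N · v_j for j = 3, …, 2.

Pick v_3 = (1, 0, 0, 0)ᵀ.
Then v_2 = N · v_3 = (-2, 6, -8, -11)ᵀ.
Then v_1 = N · v_2 = (4, -8, 8, 14)ᵀ.

Sanity check: (A − (2)·I) v_1 = (0, 0, 0, 0)ᵀ = 0. ✓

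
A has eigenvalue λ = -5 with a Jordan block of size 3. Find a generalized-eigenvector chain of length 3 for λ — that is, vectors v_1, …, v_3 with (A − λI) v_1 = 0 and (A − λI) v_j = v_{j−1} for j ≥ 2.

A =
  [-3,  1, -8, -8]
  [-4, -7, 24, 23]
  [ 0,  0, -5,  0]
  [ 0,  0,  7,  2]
A Jordan chain for λ = -5 of length 3:
v_1 = (1, -2, 0, 0)ᵀ
v_2 = (0, 1, 0, 0)ᵀ
v_3 = (0, 0, 1, -1)ᵀ

Let N = A − (-5)·I. We want v_3 with N^3 v_3 = 0 but N^2 v_3 ≠ 0; then v_{j-1} := N · v_j for j = 3, …, 2.

Pick v_3 = (0, 0, 1, -1)ᵀ.
Then v_2 = N · v_3 = (0, 1, 0, 0)ᵀ.
Then v_1 = N · v_2 = (1, -2, 0, 0)ᵀ.

Sanity check: (A − (-5)·I) v_1 = (0, 0, 0, 0)ᵀ = 0. ✓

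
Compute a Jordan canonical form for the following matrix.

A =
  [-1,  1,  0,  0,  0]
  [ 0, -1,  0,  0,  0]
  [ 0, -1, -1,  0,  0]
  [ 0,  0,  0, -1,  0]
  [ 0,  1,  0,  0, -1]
J_2(-1) ⊕ J_1(-1) ⊕ J_1(-1) ⊕ J_1(-1)

The characteristic polynomial is
  det(x·I − A) = x^5 + 5*x^4 + 10*x^3 + 10*x^2 + 5*x + 1 = (x + 1)^5

Eigenvalues and multiplicities (the geometric multiplicity of λ is n − rank(A − λI), which equals the number of Jordan blocks for λ):
  λ = -1: algebraic multiplicity = 5, geometric multiplicity = 4

Determining the block sizes for each eigenvalue:
  λ = -1: 4 blocks summing to 5 forces exactly one block of size 2 and the rest size 1 → block sizes [2, 1, 1, 1]

Assembling the blocks gives a Jordan form
J =
  [-1,  1,  0,  0,  0]
  [ 0, -1,  0,  0,  0]
  [ 0,  0, -1,  0,  0]
  [ 0,  0,  0, -1,  0]
  [ 0,  0,  0,  0, -1]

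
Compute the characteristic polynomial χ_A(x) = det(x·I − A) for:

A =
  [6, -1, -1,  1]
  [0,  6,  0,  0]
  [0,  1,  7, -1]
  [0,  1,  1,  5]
x^4 - 24*x^3 + 216*x^2 - 864*x + 1296

Expanding det(x·I − A) (e.g. by cofactor expansion or by noting that A is similar to its Jordan form J, which has the same characteristic polynomial as A) gives
  χ_A(x) = x^4 - 24*x^3 + 216*x^2 - 864*x + 1296
which factors as (x - 6)^4. The eigenvalues (with algebraic multiplicities) are λ = 6 with multiplicity 4.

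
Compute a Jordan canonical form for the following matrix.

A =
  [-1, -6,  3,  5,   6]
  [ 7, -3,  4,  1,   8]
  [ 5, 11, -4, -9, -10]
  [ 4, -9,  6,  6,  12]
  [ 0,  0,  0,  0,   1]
J_2(-2) ⊕ J_2(1) ⊕ J_1(1)

The characteristic polynomial is
  det(x·I − A) = x^5 + x^4 - 5*x^3 - x^2 + 8*x - 4 = (x - 1)^3*(x + 2)^2

Eigenvalues and multiplicities (the geometric multiplicity of λ is n − rank(A − λI), which equals the number of Jordan blocks for λ):
  λ = -2: algebraic multiplicity = 2, geometric multiplicity = 1
  λ = 1: algebraic multiplicity = 3, geometric multiplicity = 2

Determining the block sizes for each eigenvalue:
  λ = -2: one block (gm = 1), so the single block has size am = 2 → block sizes [2]
  λ = 1: 2 blocks summing to 3 forces exactly one block of size 2 and the rest size 1 → block sizes [2, 1]

Assembling the blocks gives a Jordan form
J =
  [-2,  1, 0, 0, 0]
  [ 0, -2, 0, 0, 0]
  [ 0,  0, 1, 1, 0]
  [ 0,  0, 0, 1, 0]
  [ 0,  0, 0, 0, 1]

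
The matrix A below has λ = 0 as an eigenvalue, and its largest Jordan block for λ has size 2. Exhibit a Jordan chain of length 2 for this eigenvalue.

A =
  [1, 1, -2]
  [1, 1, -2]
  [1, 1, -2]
A Jordan chain for λ = 0 of length 2:
v_1 = (1, 1, 1)ᵀ
v_2 = (1, 0, 0)ᵀ

Let N = A − (0)·I. We want v_2 with N^2 v_2 = 0 but N^1 v_2 ≠ 0; then v_{j-1} := N · v_j for j = 2, …, 2.

Pick v_2 = (1, 0, 0)ᵀ.
Then v_1 = N · v_2 = (1, 1, 1)ᵀ.

Sanity check: (A − (0)·I) v_1 = (0, 0, 0)ᵀ = 0. ✓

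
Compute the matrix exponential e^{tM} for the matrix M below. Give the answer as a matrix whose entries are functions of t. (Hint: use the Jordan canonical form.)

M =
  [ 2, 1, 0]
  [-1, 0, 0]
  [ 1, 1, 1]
e^{tM} =
  [t*exp(t) + exp(t), t*exp(t), 0]
  [-t*exp(t), -t*exp(t) + exp(t), 0]
  [t*exp(t), t*exp(t), exp(t)]

Strategy: write M = P · J · P⁻¹ where J is a Jordan canonical form, so e^{tM} = P · e^{tJ} · P⁻¹, and e^{tJ} can be computed block-by-block.

M has Jordan form
J =
  [1, 1, 0]
  [0, 1, 0]
  [0, 0, 1]
(up to reordering of blocks).

Per-block formulas:
  For a 2×2 Jordan block J_2(1): exp(t · J_2(1)) = e^(1t)·(I + t·N), where N is the 2×2 nilpotent shift.
  For a 1×1 block at λ = 1: exp(t · [1]) = [e^(1t)].

After assembling e^{tJ} and conjugating by P, we get:

e^{tM} =
  [t*exp(t) + exp(t), t*exp(t), 0]
  [-t*exp(t), -t*exp(t) + exp(t), 0]
  [t*exp(t), t*exp(t), exp(t)]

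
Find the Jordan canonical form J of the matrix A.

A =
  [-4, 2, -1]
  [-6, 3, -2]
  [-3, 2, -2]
J_2(-1) ⊕ J_1(-1)

The characteristic polynomial is
  det(x·I − A) = x^3 + 3*x^2 + 3*x + 1 = (x + 1)^3

Eigenvalues and multiplicities (the geometric multiplicity of λ is n − rank(A − λI), which equals the number of Jordan blocks for λ):
  λ = -1: algebraic multiplicity = 3, geometric multiplicity = 2

Determining the block sizes for each eigenvalue:
  λ = -1: 2 blocks summing to 3 forces exactly one block of size 2 and the rest size 1 → block sizes [2, 1]

Assembling the blocks gives a Jordan form
J =
  [-1,  1,  0]
  [ 0, -1,  0]
  [ 0,  0, -1]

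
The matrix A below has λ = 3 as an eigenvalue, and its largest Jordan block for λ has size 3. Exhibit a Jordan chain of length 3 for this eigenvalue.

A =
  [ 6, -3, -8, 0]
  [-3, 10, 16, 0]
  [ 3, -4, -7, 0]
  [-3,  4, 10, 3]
A Jordan chain for λ = 3 of length 3:
v_1 = (-6, 18, -9, 9)ᵀ
v_2 = (3, -3, 3, -3)ᵀ
v_3 = (1, 0, 0, 0)ᵀ

Let N = A − (3)·I. We want v_3 with N^3 v_3 = 0 but N^2 v_3 ≠ 0; then v_{j-1} := N · v_j for j = 3, …, 2.

Pick v_3 = (1, 0, 0, 0)ᵀ.
Then v_2 = N · v_3 = (3, -3, 3, -3)ᵀ.
Then v_1 = N · v_2 = (-6, 18, -9, 9)ᵀ.

Sanity check: (A − (3)·I) v_1 = (0, 0, 0, 0)ᵀ = 0. ✓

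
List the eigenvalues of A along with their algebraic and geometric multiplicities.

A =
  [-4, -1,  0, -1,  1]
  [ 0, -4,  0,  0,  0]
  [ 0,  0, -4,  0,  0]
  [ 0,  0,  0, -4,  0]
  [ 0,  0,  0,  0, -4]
λ = -4: alg = 5, geom = 4

Step 1 — factor the characteristic polynomial to read off the algebraic multiplicities:
  χ_A(x) = (x + 4)^5

Step 2 — compute geometric multiplicities via the rank-nullity identity g(λ) = n − rank(A − λI):
  rank(A − (-4)·I) = 1, so dim ker(A − (-4)·I) = n − 1 = 4

Summary:
  λ = -4: algebraic multiplicity = 5, geometric multiplicity = 4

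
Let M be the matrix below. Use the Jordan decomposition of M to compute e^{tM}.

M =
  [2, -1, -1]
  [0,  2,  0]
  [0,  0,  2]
e^{tM} =
  [exp(2*t), -t*exp(2*t), -t*exp(2*t)]
  [0, exp(2*t), 0]
  [0, 0, exp(2*t)]

Strategy: write M = P · J · P⁻¹ where J is a Jordan canonical form, so e^{tM} = P · e^{tJ} · P⁻¹, and e^{tJ} can be computed block-by-block.

M has Jordan form
J =
  [2, 1, 0]
  [0, 2, 0]
  [0, 0, 2]
(up to reordering of blocks).

Per-block formulas:
  For a 2×2 Jordan block J_2(2): exp(t · J_2(2)) = e^(2t)·(I + t·N), where N is the 2×2 nilpotent shift.
  For a 1×1 block at λ = 2: exp(t · [2]) = [e^(2t)].

After assembling e^{tJ} and conjugating by P, we get:

e^{tM} =
  [exp(2*t), -t*exp(2*t), -t*exp(2*t)]
  [0, exp(2*t), 0]
  [0, 0, exp(2*t)]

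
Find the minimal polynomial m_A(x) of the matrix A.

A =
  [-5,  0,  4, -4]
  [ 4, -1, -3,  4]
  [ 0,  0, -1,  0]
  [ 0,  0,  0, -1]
x^3 + 7*x^2 + 11*x + 5

The characteristic polynomial is χ_A(x) = (x + 1)^3*(x + 5), so the eigenvalues are known. The minimal polynomial is
  m_A(x) = Π_λ (x − λ)^{k_λ}
where k_λ is the size of the *largest* Jordan block for λ (equivalently, the smallest k with (A − λI)^k v = 0 for every generalised eigenvector v of λ).

  λ = -5: largest Jordan block has size 1, contributing (x + 5)
  λ = -1: largest Jordan block has size 2, contributing (x + 1)^2

So m_A(x) = (x + 1)^2*(x + 5) = x^3 + 7*x^2 + 11*x + 5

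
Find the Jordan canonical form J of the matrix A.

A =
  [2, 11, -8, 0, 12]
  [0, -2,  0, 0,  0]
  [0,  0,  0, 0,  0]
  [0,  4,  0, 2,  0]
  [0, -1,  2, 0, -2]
J_2(-2) ⊕ J_1(0) ⊕ J_1(2) ⊕ J_1(2)

The characteristic polynomial is
  det(x·I − A) = x^5 - 8*x^3 + 16*x = x*(x - 2)^2*(x + 2)^2

Eigenvalues and multiplicities (the geometric multiplicity of λ is n − rank(A − λI), which equals the number of Jordan blocks for λ):
  λ = -2: algebraic multiplicity = 2, geometric multiplicity = 1
  λ = 0: algebraic multiplicity = 1, geometric multiplicity = 1
  λ = 2: algebraic multiplicity = 2, geometric multiplicity = 2

Determining the block sizes for each eigenvalue:
  λ = -2: one block (gm = 1), so the single block has size am = 2 → block sizes [2]
  λ = 0: one block (gm = 1), so the single block has size am = 1 → block sizes [1]
  λ = 2: gm = am = 2, so every block has size 1 → block sizes [1, 1]

Assembling the blocks gives a Jordan form
J =
  [-2,  1, 0, 0, 0]
  [ 0, -2, 0, 0, 0]
  [ 0,  0, 0, 0, 0]
  [ 0,  0, 0, 2, 0]
  [ 0,  0, 0, 0, 2]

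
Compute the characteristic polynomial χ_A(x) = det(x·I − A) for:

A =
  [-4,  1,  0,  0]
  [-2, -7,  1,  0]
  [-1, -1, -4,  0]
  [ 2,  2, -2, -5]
x^4 + 20*x^3 + 150*x^2 + 500*x + 625

Expanding det(x·I − A) (e.g. by cofactor expansion or by noting that A is similar to its Jordan form J, which has the same characteristic polynomial as A) gives
  χ_A(x) = x^4 + 20*x^3 + 150*x^2 + 500*x + 625
which factors as (x + 5)^4. The eigenvalues (with algebraic multiplicities) are λ = -5 with multiplicity 4.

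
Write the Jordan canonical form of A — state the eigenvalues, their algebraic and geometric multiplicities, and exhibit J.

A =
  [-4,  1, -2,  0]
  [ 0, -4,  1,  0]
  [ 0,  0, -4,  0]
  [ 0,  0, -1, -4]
J_3(-4) ⊕ J_1(-4)

The characteristic polynomial is
  det(x·I − A) = x^4 + 16*x^3 + 96*x^2 + 256*x + 256 = (x + 4)^4

Eigenvalues and multiplicities (the geometric multiplicity of λ is n − rank(A − λI), which equals the number of Jordan blocks for λ):
  λ = -4: algebraic multiplicity = 4, geometric multiplicity = 2

Determining the block sizes for each eigenvalue:
  λ = -4: with am = 4 and gm = 2, the partition is not yet determined (e.g. several partitions of 4 into 2 parts exist). Let N = A − (-4)·I. Computing rank(N^1) = 2, rank(N^2) = 1, rank(N^3) = 0; the number of blocks of size ≥ j is rank(N^{j−1}) − rank(N^j), giving [2, 1, 1]. So we have 1 block(s) of size 3, 1 block(s) of size 1 → block sizes [3, 1]

Assembling the blocks gives a Jordan form
J =
  [-4,  1,  0,  0]
  [ 0, -4,  1,  0]
  [ 0,  0, -4,  0]
  [ 0,  0,  0, -4]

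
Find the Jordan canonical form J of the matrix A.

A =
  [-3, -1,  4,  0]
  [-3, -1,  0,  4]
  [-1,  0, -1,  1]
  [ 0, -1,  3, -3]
J_2(-2) ⊕ J_2(-2)

The characteristic polynomial is
  det(x·I − A) = x^4 + 8*x^3 + 24*x^2 + 32*x + 16 = (x + 2)^4

Eigenvalues and multiplicities (the geometric multiplicity of λ is n − rank(A − λI), which equals the number of Jordan blocks for λ):
  λ = -2: algebraic multiplicity = 4, geometric multiplicity = 2

Determining the block sizes for each eigenvalue:
  λ = -2: with am = 4 and gm = 2, the partition is not yet determined (e.g. several partitions of 4 into 2 parts exist). Let N = A − (-2)·I. Computing rank(N^1) = 2, rank(N^2) = 0; the number of blocks of size ≥ j is rank(N^{j−1}) − rank(N^j), giving [2, 2]. So we have 2 block(s) of size 2 → block sizes [2, 2]

Assembling the blocks gives a Jordan form
J =
  [-2,  1,  0,  0]
  [ 0, -2,  0,  0]
  [ 0,  0, -2,  1]
  [ 0,  0,  0, -2]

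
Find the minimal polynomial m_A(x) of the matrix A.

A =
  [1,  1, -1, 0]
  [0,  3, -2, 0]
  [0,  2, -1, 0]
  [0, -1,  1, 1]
x^2 - 2*x + 1

The characteristic polynomial is χ_A(x) = (x - 1)^4, so the eigenvalues are known. The minimal polynomial is
  m_A(x) = Π_λ (x − λ)^{k_λ}
where k_λ is the size of the *largest* Jordan block for λ (equivalently, the smallest k with (A − λI)^k v = 0 for every generalised eigenvector v of λ).

  λ = 1: largest Jordan block has size 2, contributing (x − 1)^2

So m_A(x) = (x - 1)^2 = x^2 - 2*x + 1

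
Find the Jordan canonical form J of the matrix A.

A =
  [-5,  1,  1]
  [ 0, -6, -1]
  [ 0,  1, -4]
J_2(-5) ⊕ J_1(-5)

The characteristic polynomial is
  det(x·I − A) = x^3 + 15*x^2 + 75*x + 125 = (x + 5)^3

Eigenvalues and multiplicities (the geometric multiplicity of λ is n − rank(A − λI), which equals the number of Jordan blocks for λ):
  λ = -5: algebraic multiplicity = 3, geometric multiplicity = 2

Determining the block sizes for each eigenvalue:
  λ = -5: 2 blocks summing to 3 forces exactly one block of size 2 and the rest size 1 → block sizes [2, 1]

Assembling the blocks gives a Jordan form
J =
  [-5,  1,  0]
  [ 0, -5,  0]
  [ 0,  0, -5]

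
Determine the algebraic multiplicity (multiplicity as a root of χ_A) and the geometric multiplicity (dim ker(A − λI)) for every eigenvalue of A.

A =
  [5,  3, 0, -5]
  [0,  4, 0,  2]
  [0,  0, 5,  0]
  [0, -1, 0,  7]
λ = 5: alg = 3, geom = 2; λ = 6: alg = 1, geom = 1

Step 1 — factor the characteristic polynomial to read off the algebraic multiplicities:
  χ_A(x) = (x - 6)*(x - 5)^3

Step 2 — compute geometric multiplicities via the rank-nullity identity g(λ) = n − rank(A − λI):
  rank(A − (5)·I) = 2, so dim ker(A − (5)·I) = n − 2 = 2
  rank(A − (6)·I) = 3, so dim ker(A − (6)·I) = n − 3 = 1

Summary:
  λ = 5: algebraic multiplicity = 3, geometric multiplicity = 2
  λ = 6: algebraic multiplicity = 1, geometric multiplicity = 1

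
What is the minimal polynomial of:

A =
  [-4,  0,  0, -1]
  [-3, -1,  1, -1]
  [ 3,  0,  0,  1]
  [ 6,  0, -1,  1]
x^3 + 3*x^2 + 3*x + 1

The characteristic polynomial is χ_A(x) = (x + 1)^4, so the eigenvalues are known. The minimal polynomial is
  m_A(x) = Π_λ (x − λ)^{k_λ}
where k_λ is the size of the *largest* Jordan block for λ (equivalently, the smallest k with (A − λI)^k v = 0 for every generalised eigenvector v of λ).

  λ = -1: largest Jordan block has size 3, contributing (x + 1)^3

So m_A(x) = (x + 1)^3 = x^3 + 3*x^2 + 3*x + 1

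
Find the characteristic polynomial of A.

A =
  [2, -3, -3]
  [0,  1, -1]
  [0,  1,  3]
x^3 - 6*x^2 + 12*x - 8

Expanding det(x·I − A) (e.g. by cofactor expansion or by noting that A is similar to its Jordan form J, which has the same characteristic polynomial as A) gives
  χ_A(x) = x^3 - 6*x^2 + 12*x - 8
which factors as (x - 2)^3. The eigenvalues (with algebraic multiplicities) are λ = 2 with multiplicity 3.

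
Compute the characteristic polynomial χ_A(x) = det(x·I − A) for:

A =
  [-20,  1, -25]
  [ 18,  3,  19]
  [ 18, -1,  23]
x^3 - 6*x^2 + 32

Expanding det(x·I − A) (e.g. by cofactor expansion or by noting that A is similar to its Jordan form J, which has the same characteristic polynomial as A) gives
  χ_A(x) = x^3 - 6*x^2 + 32
which factors as (x - 4)^2*(x + 2). The eigenvalues (with algebraic multiplicities) are λ = -2 with multiplicity 1, λ = 4 with multiplicity 2.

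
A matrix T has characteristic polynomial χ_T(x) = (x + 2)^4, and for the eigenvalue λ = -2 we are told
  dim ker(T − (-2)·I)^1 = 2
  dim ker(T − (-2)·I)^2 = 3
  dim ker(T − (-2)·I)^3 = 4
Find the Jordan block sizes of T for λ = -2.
Block sizes for λ = -2: [3, 1]

From the dimensions of kernels of powers, the number of Jordan blocks of size at least j is d_j − d_{j−1} where d_j = dim ker(N^j) (with d_0 = 0). Computing the differences gives [2, 1, 1].
The number of blocks of size exactly k is (#blocks of size ≥ k) − (#blocks of size ≥ k + 1), so the partition is: 1 block(s) of size 1, 1 block(s) of size 3.
In nonincreasing order the block sizes are [3, 1].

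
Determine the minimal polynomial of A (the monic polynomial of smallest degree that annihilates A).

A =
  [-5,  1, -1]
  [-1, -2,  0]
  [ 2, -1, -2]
x^3 + 9*x^2 + 27*x + 27

The characteristic polynomial is χ_A(x) = (x + 3)^3, so the eigenvalues are known. The minimal polynomial is
  m_A(x) = Π_λ (x − λ)^{k_λ}
where k_λ is the size of the *largest* Jordan block for λ (equivalently, the smallest k with (A − λI)^k v = 0 for every generalised eigenvector v of λ).

  λ = -3: largest Jordan block has size 3, contributing (x + 3)^3

So m_A(x) = (x + 3)^3 = x^3 + 9*x^2 + 27*x + 27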